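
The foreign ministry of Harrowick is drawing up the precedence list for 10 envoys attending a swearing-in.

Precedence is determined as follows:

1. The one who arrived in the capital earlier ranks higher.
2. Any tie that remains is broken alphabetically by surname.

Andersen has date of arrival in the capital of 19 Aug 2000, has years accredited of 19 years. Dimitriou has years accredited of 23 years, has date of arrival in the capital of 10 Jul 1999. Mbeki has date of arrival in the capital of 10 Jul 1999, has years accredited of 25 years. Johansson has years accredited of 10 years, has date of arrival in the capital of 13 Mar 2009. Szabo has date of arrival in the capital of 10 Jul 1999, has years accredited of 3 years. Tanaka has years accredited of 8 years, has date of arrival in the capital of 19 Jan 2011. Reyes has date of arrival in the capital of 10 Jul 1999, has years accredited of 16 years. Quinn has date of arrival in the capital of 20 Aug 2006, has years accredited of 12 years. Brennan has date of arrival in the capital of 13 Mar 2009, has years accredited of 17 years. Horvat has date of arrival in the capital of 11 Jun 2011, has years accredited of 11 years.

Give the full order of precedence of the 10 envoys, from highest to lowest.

Dimitriou, Mbeki, Reyes, Szabo, Andersen, Quinn, Brennan, Johansson, Tanaka, Horvat

By date of arrival in the capital (earlier first): Dimitriou, Mbeki, Reyes and Szabo (each 10 Jul 1999); then Andersen (19 Aug 2000); then Quinn (20 Aug 2006); then Brennan and Johansson (both 13 Mar 2009); then Tanaka (19 Jan 2011); then Horvat (11 Jun 2011).
Among Dimitriou, Mbeki, Reyes and Szabo, alphabetically by surname: Dimitriou before Mbeki before Reyes before Szabo.
Among Brennan and Johansson, alphabetically by surname: Brennan before Johansson.
Full order: Dimitriou, Mbeki, Reyes, Szabo, Andersen, Quinn, Brennan, Johansson, Tanaka, Horvat.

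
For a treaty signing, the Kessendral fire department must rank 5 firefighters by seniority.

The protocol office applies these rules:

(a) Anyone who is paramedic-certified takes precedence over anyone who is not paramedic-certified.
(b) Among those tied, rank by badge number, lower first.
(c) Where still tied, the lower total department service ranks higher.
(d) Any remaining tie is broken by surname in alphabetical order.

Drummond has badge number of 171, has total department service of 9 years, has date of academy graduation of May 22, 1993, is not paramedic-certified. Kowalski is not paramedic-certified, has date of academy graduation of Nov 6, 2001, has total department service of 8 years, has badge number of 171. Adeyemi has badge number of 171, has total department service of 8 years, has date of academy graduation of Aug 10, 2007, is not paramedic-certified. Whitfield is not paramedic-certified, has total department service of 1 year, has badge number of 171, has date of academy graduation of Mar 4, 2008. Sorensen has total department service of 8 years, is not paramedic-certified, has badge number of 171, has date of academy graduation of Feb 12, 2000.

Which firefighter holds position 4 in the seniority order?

By the first rule: Whitfield, Adeyemi, Kowalski, Sorensen and Drummond (each not paramedic-certified).
Whitfield, Adeyemi, Kowalski, Sorensen and Drummond all have badge number 171, so the next rule applies.
Among Whitfield, Adeyemi, Kowalski, Sorensen and Drummond, by total department service (lower first): Whitfield (1 year) before Adeyemi, Kowalski and Sorensen (8 years) before Drummond (9 years).
Among Adeyemi, Kowalski and Sorensen, alphabetically by surname: Adeyemi before Kowalski before Sorensen.
Order: Whitfield, Adeyemi, Kowalski, Sorensen, Drummond.

Sorensen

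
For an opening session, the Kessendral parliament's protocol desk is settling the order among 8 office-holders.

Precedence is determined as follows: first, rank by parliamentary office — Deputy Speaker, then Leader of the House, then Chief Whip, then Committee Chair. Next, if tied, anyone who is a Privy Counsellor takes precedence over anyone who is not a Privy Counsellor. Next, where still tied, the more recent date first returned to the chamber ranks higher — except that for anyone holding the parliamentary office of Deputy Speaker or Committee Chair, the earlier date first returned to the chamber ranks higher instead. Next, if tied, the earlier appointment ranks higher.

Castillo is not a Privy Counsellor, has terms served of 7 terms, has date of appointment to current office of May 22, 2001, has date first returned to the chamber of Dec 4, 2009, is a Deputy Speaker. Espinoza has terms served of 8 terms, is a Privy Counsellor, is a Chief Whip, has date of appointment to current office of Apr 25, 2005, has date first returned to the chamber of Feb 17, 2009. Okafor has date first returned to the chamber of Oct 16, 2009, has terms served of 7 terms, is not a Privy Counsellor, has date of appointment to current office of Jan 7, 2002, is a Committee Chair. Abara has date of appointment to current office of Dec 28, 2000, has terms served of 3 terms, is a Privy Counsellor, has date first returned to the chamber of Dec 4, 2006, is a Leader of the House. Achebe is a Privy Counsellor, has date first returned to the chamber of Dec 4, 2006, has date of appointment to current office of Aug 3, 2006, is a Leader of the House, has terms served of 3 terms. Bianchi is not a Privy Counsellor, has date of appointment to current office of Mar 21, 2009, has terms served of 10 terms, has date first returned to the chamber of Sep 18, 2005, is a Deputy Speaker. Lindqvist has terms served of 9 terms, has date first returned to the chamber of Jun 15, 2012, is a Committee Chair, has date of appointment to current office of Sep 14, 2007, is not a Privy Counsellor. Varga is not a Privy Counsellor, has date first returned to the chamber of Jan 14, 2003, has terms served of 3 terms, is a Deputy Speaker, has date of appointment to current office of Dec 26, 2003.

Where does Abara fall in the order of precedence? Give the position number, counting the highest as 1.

4

By parliamentary office: Varga, Bianchi and Castillo (Deputy Speaker); then Abara and Achebe (Leader of the House); then Espinoza (Chief Whip); then Okafor and Lindqvist (Committee Chair).
Varga, Bianchi and Castillo are each not a Privy Counsellor, so the next rule applies.
Among Varga, Bianchi and Castillo, by date first returned to the chamber (earlier first) (reversed rule for this group): Varga (Jan 14, 2003) before Bianchi (Sep 18, 2005) before Castillo (Dec 4, 2009).
Abara and Achebe are each a Privy Counsellor, so the next rule applies.
Abara and Achebe both have date first returned to the chamber Dec 4, 2006, so the next rule applies.
Among Abara and Achebe, by date of appointment to current office (earlier first): Abara (Dec 28, 2000) before Achebe (Aug 3, 2006).
Okafor and Lindqvist are each not a Privy Counsellor, so the next rule applies.
Among Okafor and Lindqvist, by date first returned to the chamber (earlier first) (reversed rule for this group): Okafor (Oct 16, 2009) before Lindqvist (Jun 15, 2012).
Order: Varga, Bianchi, Castillo, Abara, Achebe, Espinoza, Okafor, Lindqvist. So position 4.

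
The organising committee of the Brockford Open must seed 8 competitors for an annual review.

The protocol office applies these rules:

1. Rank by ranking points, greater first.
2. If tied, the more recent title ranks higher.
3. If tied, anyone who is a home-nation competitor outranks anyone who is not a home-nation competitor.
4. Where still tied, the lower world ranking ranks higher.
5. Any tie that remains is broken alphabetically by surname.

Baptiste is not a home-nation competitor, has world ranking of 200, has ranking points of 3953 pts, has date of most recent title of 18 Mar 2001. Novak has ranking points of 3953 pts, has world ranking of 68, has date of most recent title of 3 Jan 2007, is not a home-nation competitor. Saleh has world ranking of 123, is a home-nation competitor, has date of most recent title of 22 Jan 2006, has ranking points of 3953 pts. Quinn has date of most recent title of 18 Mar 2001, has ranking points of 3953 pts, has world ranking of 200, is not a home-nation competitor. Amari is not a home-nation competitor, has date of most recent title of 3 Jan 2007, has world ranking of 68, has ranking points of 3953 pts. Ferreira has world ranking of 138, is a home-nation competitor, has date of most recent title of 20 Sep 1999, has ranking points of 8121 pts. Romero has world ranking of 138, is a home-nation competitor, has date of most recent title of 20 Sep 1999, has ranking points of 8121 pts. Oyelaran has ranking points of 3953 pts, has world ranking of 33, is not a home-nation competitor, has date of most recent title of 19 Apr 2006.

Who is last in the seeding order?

Quinn

By ranking points (higher first): Ferreira and Romero (both 8121 pts); then Amari, Novak, Oyelaran, Saleh, Baptiste and Quinn (each 3953 pts).
Ferreira and Romero both have date of most recent title 20 Sep 1999, so the next rule applies.
Ferreira and Romero are each a home-nation competitor, so the next rule applies.
Ferreira and Romero both have world ranking 138, so the next rule applies.
Among Ferreira and Romero, alphabetically by surname: Ferreira before Romero.
Among Amari, Novak, Oyelaran, Saleh, Baptiste and Quinn, by date of most recent title (later first): Amari and Novak (3 Jan 2007) before Oyelaran (19 Apr 2006) before Saleh (22 Jan 2006) before Baptiste and Quinn (18 Mar 2001).
Amari and Novak are each not a home-nation competitor, so the next rule applies.
Amari and Novak both have world ranking 68, so the next rule applies.
Among Amari and Novak, alphabetically by surname: Amari before Novak.
Baptiste and Quinn are each not a home-nation competitor, so the next rule applies.
Baptiste and Quinn both have world ranking 200, so the next rule applies.
Among Baptiste and Quinn, alphabetically by surname: Baptiste before Quinn.
Order: Ferreira, Romero, Amari, Novak, Oyelaran, Saleh, Baptiste, Quinn.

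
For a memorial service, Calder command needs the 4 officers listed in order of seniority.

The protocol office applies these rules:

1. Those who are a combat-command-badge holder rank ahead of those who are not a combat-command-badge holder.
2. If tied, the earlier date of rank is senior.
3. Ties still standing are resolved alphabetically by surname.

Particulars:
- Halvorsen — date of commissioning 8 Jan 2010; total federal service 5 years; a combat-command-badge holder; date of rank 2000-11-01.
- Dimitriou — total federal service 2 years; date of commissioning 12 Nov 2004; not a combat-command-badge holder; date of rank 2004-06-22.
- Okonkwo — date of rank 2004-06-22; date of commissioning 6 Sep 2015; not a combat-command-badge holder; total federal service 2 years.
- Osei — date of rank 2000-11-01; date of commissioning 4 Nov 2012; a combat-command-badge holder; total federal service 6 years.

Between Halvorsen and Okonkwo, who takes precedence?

Halvorsen

By the first rule: Halvorsen and Osei (both a combat-command-badge holder); then Dimitriou and Okonkwo (both not a combat-command-badge holder).
Halvorsen and Osei both have date of rank 2000-11-01, so the next rule applies.
Among Halvorsen and Osei, alphabetically by surname: Halvorsen before Osei.
Dimitriou and Okonkwo both have date of rank 2004-06-22, so the next rule applies.
Among Dimitriou and Okonkwo, alphabetically by surname: Dimitriou before Okonkwo.
So Halvorsen takes precedence.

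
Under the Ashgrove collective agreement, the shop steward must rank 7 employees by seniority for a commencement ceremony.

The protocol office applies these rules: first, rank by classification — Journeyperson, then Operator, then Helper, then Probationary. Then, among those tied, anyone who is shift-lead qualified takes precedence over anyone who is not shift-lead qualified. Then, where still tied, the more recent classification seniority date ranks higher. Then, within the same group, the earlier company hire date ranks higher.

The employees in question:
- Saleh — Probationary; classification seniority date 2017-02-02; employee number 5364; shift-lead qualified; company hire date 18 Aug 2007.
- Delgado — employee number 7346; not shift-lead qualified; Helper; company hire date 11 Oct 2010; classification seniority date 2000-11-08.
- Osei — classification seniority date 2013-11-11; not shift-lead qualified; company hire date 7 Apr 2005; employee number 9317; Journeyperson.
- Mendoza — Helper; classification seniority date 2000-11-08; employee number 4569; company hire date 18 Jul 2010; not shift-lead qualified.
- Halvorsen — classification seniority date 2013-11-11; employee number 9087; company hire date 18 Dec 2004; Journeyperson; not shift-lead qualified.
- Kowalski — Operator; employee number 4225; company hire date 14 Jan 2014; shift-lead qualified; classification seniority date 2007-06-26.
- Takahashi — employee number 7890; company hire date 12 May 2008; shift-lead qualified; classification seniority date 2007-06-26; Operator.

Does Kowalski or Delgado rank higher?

By classification: Halvorsen and Osei (Journeyperson); then Takahashi and Kowalski (Operator); then Mendoza and Delgado (Helper); then Saleh (Probationary).
Halvorsen and Osei are each not shift-lead qualified, so the next rule applies.
Halvorsen and Osei both have classification seniority date 2013-11-11, so the next rule applies.
Among Halvorsen and Osei, by company hire date (earlier first): Halvorsen (18 Dec 2004) before Osei (7 Apr 2005).
Takahashi and Kowalski are each shift-lead qualified, so the next rule applies.
Takahashi and Kowalski both have classification seniority date 2007-06-26, so the next rule applies.
Among Takahashi and Kowalski, by company hire date (earlier first): Takahashi (12 May 2008) before Kowalski (14 Jan 2014).
Mendoza and Delgado are each not shift-lead qualified, so the next rule applies.
Mendoza and Delgado both have classification seniority date 2000-11-08, so the next rule applies.
Among Mendoza and Delgado, by company hire date (earlier first): Mendoza (18 Jul 2010) before Delgado (11 Oct 2010).
So Kowalski takes precedence.

Kowalski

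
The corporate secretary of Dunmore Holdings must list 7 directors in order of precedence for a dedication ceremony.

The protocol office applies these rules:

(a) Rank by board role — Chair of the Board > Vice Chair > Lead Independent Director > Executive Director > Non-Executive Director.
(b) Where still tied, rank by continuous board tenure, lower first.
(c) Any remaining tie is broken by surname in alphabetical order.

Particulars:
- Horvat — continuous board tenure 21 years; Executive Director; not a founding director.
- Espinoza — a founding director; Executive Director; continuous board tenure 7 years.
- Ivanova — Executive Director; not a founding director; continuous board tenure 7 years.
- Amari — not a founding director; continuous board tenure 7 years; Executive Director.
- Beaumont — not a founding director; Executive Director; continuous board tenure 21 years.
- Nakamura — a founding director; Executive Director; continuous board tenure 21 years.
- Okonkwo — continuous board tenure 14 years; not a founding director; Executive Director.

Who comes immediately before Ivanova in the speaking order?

Espinoza

By board role: Amari, Espinoza, Ivanova, Okonkwo, Beaumont, Horvat and Nakamura (Executive Director).
Among Amari, Espinoza, Ivanova, Okonkwo, Beaumont, Horvat and Nakamura, by continuous board tenure (lower first): Amari, Espinoza and Ivanova (7 years) before Okonkwo (14 years) before Beaumont, Horvat and Nakamura (21 years).
Among Amari, Espinoza and Ivanova, alphabetically by surname: Amari before Espinoza before Ivanova.
Among Beaumont, Horvat and Nakamura, alphabetically by surname: Beaumont before Horvat before Nakamura.
Order: Amari, Espinoza, Ivanova, Okonkwo, Beaumont, Horvat, Nakamura.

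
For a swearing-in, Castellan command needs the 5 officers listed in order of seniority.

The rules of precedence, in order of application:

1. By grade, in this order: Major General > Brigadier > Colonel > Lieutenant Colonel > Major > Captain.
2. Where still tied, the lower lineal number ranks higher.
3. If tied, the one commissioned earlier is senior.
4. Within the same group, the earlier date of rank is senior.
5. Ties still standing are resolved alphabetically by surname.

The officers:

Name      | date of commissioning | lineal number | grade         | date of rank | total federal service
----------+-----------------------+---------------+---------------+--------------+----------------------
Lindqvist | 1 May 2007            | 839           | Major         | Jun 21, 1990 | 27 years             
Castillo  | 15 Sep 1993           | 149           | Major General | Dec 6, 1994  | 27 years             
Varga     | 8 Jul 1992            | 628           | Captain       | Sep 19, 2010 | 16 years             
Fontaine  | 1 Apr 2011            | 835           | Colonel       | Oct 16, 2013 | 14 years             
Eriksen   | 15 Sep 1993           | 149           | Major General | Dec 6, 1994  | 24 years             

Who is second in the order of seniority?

By grade: Castillo and Eriksen (Major General); then Fontaine (Colonel); then Lindqvist (Major); then Varga (Captain).
Castillo and Eriksen both have lineal number 149, so the next rule applies.
Castillo and Eriksen both have date of commissioning 15 Sep 1993, so the next rule applies.
Castillo and Eriksen both have date of rank Dec 6, 1994, so the next rule applies.
Among Castillo and Eriksen, alphabetically by surname: Castillo before Eriksen.
Order: Castillo, Eriksen, Fontaine, Lindqvist, Varga.

Eriksen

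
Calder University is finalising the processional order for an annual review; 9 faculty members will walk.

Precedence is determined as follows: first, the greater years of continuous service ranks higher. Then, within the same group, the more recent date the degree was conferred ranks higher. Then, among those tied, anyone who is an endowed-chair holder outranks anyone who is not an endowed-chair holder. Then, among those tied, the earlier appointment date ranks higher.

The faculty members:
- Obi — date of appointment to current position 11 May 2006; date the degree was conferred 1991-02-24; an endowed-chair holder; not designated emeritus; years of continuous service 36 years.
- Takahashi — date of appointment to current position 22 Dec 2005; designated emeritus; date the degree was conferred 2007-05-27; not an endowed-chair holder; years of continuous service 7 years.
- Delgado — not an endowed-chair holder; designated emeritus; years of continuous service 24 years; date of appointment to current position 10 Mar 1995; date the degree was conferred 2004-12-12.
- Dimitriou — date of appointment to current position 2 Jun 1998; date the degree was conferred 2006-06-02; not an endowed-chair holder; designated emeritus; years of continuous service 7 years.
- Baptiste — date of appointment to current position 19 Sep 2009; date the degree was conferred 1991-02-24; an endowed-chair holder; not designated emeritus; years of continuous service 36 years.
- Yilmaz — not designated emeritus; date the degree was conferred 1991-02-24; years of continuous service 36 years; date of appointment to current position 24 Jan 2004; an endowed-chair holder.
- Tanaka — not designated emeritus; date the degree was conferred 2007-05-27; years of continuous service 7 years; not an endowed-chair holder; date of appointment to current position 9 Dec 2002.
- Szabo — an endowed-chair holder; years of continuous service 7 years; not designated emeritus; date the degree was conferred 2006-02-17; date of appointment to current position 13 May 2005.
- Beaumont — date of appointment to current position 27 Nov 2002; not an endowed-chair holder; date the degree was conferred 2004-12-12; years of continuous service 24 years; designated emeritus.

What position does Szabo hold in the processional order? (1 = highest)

9

By years of continuous service (higher first): Yilmaz, Obi and Baptiste (each 36 years); then Delgado and Beaumont (both 24 years); then Tanaka, Takahashi, Dimitriou and Szabo (each 7 years).
Yilmaz, Obi and Baptiste all have date the degree was conferred 1991-02-24, so the next rule applies.
Yilmaz, Obi and Baptiste are each an endowed-chair holder, so the next rule applies.
Among Yilmaz, Obi and Baptiste, by date of appointment to current position (earlier first): Yilmaz (24 Jan 2004) before Obi (11 May 2006) before Baptiste (19 Sep 2009).
Delgado and Beaumont both have date the degree was conferred 2004-12-12, so the next rule applies.
Delgado and Beaumont are each not an endowed-chair holder, so the next rule applies.
Among Delgado and Beaumont, by date of appointment to current position (earlier first): Delgado (10 Mar 1995) before Beaumont (27 Nov 2002).
Among Tanaka, Takahashi, Dimitriou and Szabo, by date the degree was conferred (later first): Tanaka and Takahashi (2007-05-27) before Dimitriou (2006-06-02) before Szabo (2006-02-17).
Tanaka and Takahashi are each not an endowed-chair holder, so the next rule applies.
Among Tanaka and Takahashi, by date of appointment to current position (earlier first): Tanaka (9 Dec 2002) before Takahashi (22 Dec 2005).
Order: Yilmaz, Obi, Baptiste, Delgado, Beaumont, Tanaka, Takahashi, Dimitriou, Szabo. So position 9.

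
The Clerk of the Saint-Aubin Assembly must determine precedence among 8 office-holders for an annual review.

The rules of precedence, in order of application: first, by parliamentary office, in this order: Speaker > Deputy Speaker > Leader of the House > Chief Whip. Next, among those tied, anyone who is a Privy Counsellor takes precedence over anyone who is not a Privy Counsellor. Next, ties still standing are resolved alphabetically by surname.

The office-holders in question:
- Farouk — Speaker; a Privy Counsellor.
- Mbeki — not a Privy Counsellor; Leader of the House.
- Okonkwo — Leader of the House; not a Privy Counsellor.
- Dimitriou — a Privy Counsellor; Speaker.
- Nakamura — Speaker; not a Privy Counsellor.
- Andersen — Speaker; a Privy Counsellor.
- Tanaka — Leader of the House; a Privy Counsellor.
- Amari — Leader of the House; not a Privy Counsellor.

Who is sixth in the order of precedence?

By parliamentary office: Andersen, Dimitriou, Farouk and Nakamura (Speaker); then Tanaka, Amari, Mbeki and Okonkwo (Leader of the House).
Among Andersen, Dimitriou, Farouk and Nakamura, a Privy Counsellor before not a Privy Counsellor: Andersen, Dimitriou and Farouk (a Privy Counsellor) before Nakamura (not a Privy Counsellor).
Among Andersen, Dimitriou and Farouk, alphabetically by surname: Andersen before Dimitriou before Farouk.
Among Tanaka, Amari, Mbeki and Okonkwo, a Privy Counsellor before not a Privy Counsellor: Tanaka (a Privy Counsellor) before Amari, Mbeki and Okonkwo (not a Privy Counsellor).
Among Amari, Mbeki and Okonkwo, alphabetically by surname: Amari before Mbeki before Okonkwo.
Order: Andersen, Dimitriou, Farouk, Nakamura, Tanaka, Amari, Mbeki, Okonkwo.

Amari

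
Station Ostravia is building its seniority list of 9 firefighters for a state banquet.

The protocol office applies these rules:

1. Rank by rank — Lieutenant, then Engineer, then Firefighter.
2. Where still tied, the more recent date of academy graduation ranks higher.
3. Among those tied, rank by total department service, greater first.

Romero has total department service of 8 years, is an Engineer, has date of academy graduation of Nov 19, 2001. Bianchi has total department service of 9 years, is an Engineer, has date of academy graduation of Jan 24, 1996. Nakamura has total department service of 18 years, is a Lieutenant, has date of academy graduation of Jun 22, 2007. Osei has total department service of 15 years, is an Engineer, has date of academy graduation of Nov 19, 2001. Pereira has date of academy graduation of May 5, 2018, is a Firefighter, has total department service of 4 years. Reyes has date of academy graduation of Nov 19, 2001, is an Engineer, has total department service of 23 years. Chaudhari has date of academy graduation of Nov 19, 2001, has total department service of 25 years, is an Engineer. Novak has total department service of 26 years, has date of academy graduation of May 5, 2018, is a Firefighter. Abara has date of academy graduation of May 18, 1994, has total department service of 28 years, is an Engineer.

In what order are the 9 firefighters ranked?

Nakamura, Chaudhari, Reyes, Osei, Romero, Bianchi, Abara, Novak, Pereira

By rank: Nakamura (Lieutenant); then Chaudhari, Reyes, Osei, Romero, Bianchi and Abara (Engineer); then Novak and Pereira (Firefighter).
Among Chaudhari, Reyes, Osei, Romero, Bianchi and Abara, by date of academy graduation (later first): Chaudhari, Reyes, Osei and Romero (Nov 19, 2001) before Bianchi (Jan 24, 1996) before Abara (May 18, 1994).
Among Chaudhari, Reyes, Osei and Romero, by total department service (higher first): Chaudhari (25 years) before Reyes (23 years) before Osei (15 years) before Romero (8 years).
Novak and Pereira both have date of academy graduation May 5, 2018, so the next rule applies.
Among Novak and Pereira, by total department service (higher first): Novak (26 years) before Pereira (4 years).
Full order: Nakamura, Chaudhari, Reyes, Osei, Romero, Bianchi, Abara, Novak, Pereira.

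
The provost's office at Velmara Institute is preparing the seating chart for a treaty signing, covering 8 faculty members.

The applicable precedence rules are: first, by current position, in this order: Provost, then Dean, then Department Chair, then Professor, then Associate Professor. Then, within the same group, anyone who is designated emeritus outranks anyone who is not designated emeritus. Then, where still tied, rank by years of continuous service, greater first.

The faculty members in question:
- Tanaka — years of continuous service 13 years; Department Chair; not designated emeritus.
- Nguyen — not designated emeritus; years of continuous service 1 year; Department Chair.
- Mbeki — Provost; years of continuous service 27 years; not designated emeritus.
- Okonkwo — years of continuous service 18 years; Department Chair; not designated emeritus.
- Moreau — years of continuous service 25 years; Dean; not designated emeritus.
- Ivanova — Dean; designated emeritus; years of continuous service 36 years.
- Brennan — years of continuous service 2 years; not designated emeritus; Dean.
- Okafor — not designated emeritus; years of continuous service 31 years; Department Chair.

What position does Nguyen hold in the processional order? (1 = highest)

8

By current position: Mbeki (Provost); then Ivanova, Moreau and Brennan (Dean); then Okafor, Okonkwo, Tanaka and Nguyen (Department Chair).
Among Ivanova, Moreau and Brennan, designated emeritus before not designated emeritus: Ivanova (designated emeritus) before Moreau and Brennan (not designated emeritus).
Among Moreau and Brennan, by years of continuous service (higher first): Moreau (25 years) before Brennan (2 years).
Okafor, Okonkwo, Tanaka and Nguyen are each not designated emeritus, so the next rule applies.
Among Okafor, Okonkwo, Tanaka and Nguyen, by years of continuous service (higher first): Okafor (31 years) before Okonkwo (18 years) before Tanaka (13 years) before Nguyen (1 year).
Order: Mbeki, Ivanova, Moreau, Brennan, Okafor, Okonkwo, Tanaka, Nguyen. So position 8.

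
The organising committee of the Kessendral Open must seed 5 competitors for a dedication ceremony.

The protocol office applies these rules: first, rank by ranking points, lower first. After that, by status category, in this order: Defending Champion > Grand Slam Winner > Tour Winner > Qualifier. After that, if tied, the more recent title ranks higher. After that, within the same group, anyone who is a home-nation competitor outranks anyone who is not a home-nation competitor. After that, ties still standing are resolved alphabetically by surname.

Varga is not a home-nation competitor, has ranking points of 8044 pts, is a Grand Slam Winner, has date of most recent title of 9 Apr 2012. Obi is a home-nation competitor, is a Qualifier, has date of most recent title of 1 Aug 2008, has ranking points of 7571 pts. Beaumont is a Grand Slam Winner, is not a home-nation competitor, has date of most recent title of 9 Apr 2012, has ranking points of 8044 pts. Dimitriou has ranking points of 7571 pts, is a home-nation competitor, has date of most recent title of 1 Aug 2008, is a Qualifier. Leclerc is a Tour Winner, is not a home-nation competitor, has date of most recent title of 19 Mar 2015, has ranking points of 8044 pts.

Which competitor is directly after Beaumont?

Varga

By ranking points (lower first): Dimitriou and Obi (both 7571 pts); then Beaumont, Varga and Leclerc (each 8044 pts).
Dimitriou and Obi are each Qualifier, so the next rule applies.
Dimitriou and Obi both have date of most recent title 1 Aug 2008, so the next rule applies.
Dimitriou and Obi are each a home-nation competitor, so the next rule applies.
Among Dimitriou and Obi, alphabetically by surname: Dimitriou before Obi.
Among Beaumont, Varga and Leclerc, by status category: Beaumont and Varga (Grand Slam Winner) before Leclerc (Tour Winner).
Beaumont and Varga both have date of most recent title 9 Apr 2012, so the next rule applies.
Beaumont and Varga are each not a home-nation competitor, so the next rule applies.
Among Beaumont and Varga, alphabetically by surname: Beaumont before Varga.
Order: Dimitriou, Obi, Beaumont, Varga, Leclerc.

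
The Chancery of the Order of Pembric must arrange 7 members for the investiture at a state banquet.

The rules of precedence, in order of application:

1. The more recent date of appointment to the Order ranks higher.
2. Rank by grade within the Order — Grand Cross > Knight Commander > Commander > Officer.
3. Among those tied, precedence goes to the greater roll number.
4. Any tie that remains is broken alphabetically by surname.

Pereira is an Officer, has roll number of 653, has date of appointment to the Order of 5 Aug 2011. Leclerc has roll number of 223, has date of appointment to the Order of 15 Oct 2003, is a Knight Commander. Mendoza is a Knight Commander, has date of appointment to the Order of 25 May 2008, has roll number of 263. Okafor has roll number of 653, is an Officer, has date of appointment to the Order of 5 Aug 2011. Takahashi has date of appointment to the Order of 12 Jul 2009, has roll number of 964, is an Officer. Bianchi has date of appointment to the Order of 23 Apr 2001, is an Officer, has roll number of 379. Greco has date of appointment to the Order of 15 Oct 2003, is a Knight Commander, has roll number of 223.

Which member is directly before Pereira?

Okafor

By date of appointment to the Order (later first): Okafor and Pereira (both 5 Aug 2011); then Takahashi (12 Jul 2009); then Mendoza (25 May 2008); then Greco and Leclerc (both 15 Oct 2003); then Bianchi (23 Apr 2001).
Okafor and Pereira are each Officer, so the next rule applies.
Okafor and Pereira both have roll number 653, so the next rule applies.
Among Okafor and Pereira, alphabetically by surname: Okafor before Pereira.
Greco and Leclerc are each Knight Commander, so the next rule applies.
Greco and Leclerc both have roll number 223, so the next rule applies.
Among Greco and Leclerc, alphabetically by surname: Greco before Leclerc.
Order: Okafor, Pereira, Takahashi, Mendoza, Greco, Leclerc, Bianchi.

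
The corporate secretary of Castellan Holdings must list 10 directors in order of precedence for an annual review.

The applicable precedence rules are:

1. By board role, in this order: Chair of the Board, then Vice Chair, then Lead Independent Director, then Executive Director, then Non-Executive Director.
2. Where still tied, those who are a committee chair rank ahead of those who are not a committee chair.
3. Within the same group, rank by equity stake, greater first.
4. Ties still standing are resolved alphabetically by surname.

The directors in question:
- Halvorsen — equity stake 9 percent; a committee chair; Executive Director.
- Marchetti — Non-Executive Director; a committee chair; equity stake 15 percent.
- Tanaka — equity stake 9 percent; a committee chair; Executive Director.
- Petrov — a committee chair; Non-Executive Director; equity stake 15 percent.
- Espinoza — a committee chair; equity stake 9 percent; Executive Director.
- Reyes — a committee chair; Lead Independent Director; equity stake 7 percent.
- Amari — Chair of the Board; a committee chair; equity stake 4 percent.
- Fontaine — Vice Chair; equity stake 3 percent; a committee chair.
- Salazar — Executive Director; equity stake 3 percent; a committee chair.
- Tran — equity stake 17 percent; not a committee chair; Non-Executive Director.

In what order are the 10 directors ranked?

By board role: Amari (Chair of the Board); then Fontaine (Vice Chair); then Reyes (Lead Independent Director); then Espinoza, Halvorsen, Tanaka and Salazar (Executive Director); then Marchetti, Petrov and Tran (Non-Executive Director).
Espinoza, Halvorsen, Tanaka and Salazar are each a committee chair, so the next rule applies.
Among Espinoza, Halvorsen, Tanaka and Salazar, by equity stake (higher first): Espinoza, Halvorsen and Tanaka (9 percent) before Salazar (3 percent).
Among Espinoza, Halvorsen and Tanaka, alphabetically by surname: Espinoza before Halvorsen before Tanaka.
Among Marchetti, Petrov and Tran, a committee chair before not a committee chair: Marchetti and Petrov (a committee chair) before Tran (not a committee chair).
Marchetti and Petrov both have equity stake 15 percent, so the next rule applies.
Among Marchetti and Petrov, alphabetically by surname: Marchetti before Petrov.
Full order: Amari, Fontaine, Reyes, Espinoza, Halvorsen, Tanaka, Salazar, Marchetti, Petrov, Tran.

Amari, Fontaine, Reyes, Espinoza, Halvorsen, Tanaka, Salazar, Marchetti, Petrov, Tran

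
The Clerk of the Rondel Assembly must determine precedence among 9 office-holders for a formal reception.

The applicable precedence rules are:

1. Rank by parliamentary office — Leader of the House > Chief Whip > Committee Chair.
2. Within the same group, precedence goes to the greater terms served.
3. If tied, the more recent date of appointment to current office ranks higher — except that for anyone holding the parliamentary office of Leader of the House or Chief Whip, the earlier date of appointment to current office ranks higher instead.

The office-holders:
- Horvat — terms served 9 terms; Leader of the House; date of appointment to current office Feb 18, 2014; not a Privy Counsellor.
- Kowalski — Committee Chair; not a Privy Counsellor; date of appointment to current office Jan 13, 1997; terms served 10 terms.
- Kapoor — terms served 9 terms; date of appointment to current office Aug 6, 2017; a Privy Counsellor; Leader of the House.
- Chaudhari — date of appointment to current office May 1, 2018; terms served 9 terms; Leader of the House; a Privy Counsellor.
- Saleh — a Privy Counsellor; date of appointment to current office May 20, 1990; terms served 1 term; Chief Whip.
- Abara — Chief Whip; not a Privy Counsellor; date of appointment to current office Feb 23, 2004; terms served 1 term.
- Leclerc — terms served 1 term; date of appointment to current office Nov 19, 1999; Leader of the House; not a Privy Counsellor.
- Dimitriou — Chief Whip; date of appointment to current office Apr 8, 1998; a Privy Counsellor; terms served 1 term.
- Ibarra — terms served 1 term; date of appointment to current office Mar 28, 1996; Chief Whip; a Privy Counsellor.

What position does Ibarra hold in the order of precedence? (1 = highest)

6

By parliamentary office: Horvat, Kapoor, Chaudhari and Leclerc (Leader of the House); then Saleh, Ibarra, Dimitriou and Abara (Chief Whip); then Kowalski (Committee Chair).
Among Horvat, Kapoor, Chaudhari and Leclerc, by terms served (higher first): Horvat, Kapoor and Chaudhari (9 terms) before Leclerc (1 term).
Among Horvat, Kapoor and Chaudhari, by date of appointment to current office (earlier first) (reversed rule for this group): Horvat (Feb 18, 2014) before Kapoor (Aug 6, 2017) before Chaudhari (May 1, 2018).
Saleh, Ibarra, Dimitriou and Abara all have terms served 1 term, so the next rule applies.
Among Saleh, Ibarra, Dimitriou and Abara, by date of appointment to current office (earlier first) (reversed rule for this group): Saleh (May 20, 1990) before Ibarra (Mar 28, 1996) before Dimitriou (Apr 8, 1998) before Abara (Feb 23, 2004).
Order: Horvat, Kapoor, Chaudhari, Leclerc, Saleh, Ibarra, Dimitriou, Abara, Kowalski. So position 6.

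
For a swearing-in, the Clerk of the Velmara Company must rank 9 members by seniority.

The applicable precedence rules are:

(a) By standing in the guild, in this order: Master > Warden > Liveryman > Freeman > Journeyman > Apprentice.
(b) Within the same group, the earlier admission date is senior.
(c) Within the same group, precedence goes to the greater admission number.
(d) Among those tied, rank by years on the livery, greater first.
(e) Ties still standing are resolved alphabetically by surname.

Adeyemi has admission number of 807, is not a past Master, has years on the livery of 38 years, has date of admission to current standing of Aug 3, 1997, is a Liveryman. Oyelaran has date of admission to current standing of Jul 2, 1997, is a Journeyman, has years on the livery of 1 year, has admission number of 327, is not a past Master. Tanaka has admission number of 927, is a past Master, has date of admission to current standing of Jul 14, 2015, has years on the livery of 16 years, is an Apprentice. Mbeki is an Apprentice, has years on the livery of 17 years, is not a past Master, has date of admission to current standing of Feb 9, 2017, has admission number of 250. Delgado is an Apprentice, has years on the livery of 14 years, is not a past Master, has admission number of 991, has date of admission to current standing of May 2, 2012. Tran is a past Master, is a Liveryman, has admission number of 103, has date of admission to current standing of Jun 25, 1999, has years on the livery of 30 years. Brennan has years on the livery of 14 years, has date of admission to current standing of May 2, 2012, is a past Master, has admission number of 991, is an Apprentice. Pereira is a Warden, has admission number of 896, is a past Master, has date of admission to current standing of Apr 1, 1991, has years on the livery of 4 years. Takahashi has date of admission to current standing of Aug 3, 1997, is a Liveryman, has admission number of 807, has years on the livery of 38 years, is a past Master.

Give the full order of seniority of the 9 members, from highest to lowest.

Pereira, Adeyemi, Takahashi, Tran, Oyelaran, Brennan, Delgado, Tanaka, Mbeki

By standing in the guild: Pereira (Warden); then Adeyemi, Takahashi and Tran (Liveryman); then Oyelaran (Journeyman); then Brennan, Delgado, Tanaka and Mbeki (Apprentice).
Among Adeyemi, Takahashi and Tran, by date of admission to current standing (earlier first): Adeyemi and Takahashi (Aug 3, 1997) before Tran (Jun 25, 1999).
Adeyemi and Takahashi both have admission number 807, so the next rule applies.
Adeyemi and Takahashi both have years on the livery 38 years, so the next rule applies.
Among Adeyemi and Takahashi, alphabetically by surname: Adeyemi before Takahashi.
Among Brennan, Delgado, Tanaka and Mbeki, by date of admission to current standing (earlier first): Brennan and Delgado (May 2, 2012) before Tanaka (Jul 14, 2015) before Mbeki (Feb 9, 2017).
Brennan and Delgado both have admission number 991, so the next rule applies.
Brennan and Delgado both have years on the livery 14 years, so the next rule applies.
Among Brennan and Delgado, alphabetically by surname: Brennan before Delgado.
Full order: Pereira, Adeyemi, Takahashi, Tran, Oyelaran, Brennan, Delgado, Tanaka, Mbeki.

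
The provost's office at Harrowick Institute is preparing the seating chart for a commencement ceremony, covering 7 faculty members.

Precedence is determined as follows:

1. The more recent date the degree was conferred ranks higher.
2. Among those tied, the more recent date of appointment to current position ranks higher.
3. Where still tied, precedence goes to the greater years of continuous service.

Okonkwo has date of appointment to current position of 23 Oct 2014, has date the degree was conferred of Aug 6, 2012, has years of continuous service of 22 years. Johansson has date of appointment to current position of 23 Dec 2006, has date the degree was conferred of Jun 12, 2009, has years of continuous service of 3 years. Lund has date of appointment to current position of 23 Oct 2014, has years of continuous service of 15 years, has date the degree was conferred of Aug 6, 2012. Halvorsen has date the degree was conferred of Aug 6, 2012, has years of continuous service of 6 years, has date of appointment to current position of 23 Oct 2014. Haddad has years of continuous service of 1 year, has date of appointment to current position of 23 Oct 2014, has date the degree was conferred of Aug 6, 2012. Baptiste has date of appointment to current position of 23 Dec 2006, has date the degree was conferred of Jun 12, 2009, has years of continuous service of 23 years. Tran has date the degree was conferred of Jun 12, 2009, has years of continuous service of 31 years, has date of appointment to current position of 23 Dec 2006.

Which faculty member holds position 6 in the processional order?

Baptiste

By date the degree was conferred (later first): Okonkwo, Lund, Halvorsen and Haddad (each Aug 6, 2012); then Tran, Baptiste and Johansson (each Jun 12, 2009).
Okonkwo, Lund, Halvorsen and Haddad all have date of appointment to current position 23 Oct 2014, so the next rule applies.
Among Okonkwo, Lund, Halvorsen and Haddad, by years of continuous service (higher first): Okonkwo (22 years) before Lund (15 years) before Halvorsen (6 years) before Haddad (1 year).
Tran, Baptiste and Johansson all have date of appointment to current position 23 Dec 2006, so the next rule applies.
Among Tran, Baptiste and Johansson, by years of continuous service (higher first): Tran (31 years) before Baptiste (23 years) before Johansson (3 years).
Order: Okonkwo, Lund, Halvorsen, Haddad, Tran, Baptiste, Johansson.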